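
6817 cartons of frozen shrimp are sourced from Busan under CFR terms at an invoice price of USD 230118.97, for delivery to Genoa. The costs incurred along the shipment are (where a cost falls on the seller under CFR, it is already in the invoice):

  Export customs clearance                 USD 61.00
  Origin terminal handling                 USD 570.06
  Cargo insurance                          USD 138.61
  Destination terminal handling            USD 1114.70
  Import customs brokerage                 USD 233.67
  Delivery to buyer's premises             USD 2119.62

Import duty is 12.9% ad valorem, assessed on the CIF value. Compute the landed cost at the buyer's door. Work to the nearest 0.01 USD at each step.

CFR: the seller pays costs through ocean freight to the destination port, but not insurance.
Already in the invoice (seller's account under CFR): export clearance, origin terminal — exclude.
CIF value = CFR price + insurance = 230118.97 + 138.61 = 230257.58
Import duty = 230257.58 × 12.9% = 29703.23
Buyer bears: insurance 138.61 + destination terminal 1114.70 + brokerage 233.67 + delivery 2119.62 + duty 29703.23 = 33309.83
Landed cost = invoice 230118.97 + 33309.83 = 263428.80

Total landed cost: USD 263428.80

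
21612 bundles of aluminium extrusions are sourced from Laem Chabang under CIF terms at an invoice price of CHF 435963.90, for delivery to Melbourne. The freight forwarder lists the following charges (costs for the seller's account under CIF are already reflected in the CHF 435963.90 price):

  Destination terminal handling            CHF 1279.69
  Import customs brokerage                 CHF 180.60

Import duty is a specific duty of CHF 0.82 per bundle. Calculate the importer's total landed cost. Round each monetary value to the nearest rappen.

Total landed cost: CHF 455146.03

CIF: the seller pays costs through ocean freight and marine insurance to the destination port.
The CIF price already equals the CIF value: 435963.90
Import duty = 21612 × 0.82 = 17721.84
Buyer bears: destination terminal 1279.69 + brokerage 180.60 + duty 17721.84 = 19182.13
Landed cost = invoice 435963.90 + 19182.13 = 455146.03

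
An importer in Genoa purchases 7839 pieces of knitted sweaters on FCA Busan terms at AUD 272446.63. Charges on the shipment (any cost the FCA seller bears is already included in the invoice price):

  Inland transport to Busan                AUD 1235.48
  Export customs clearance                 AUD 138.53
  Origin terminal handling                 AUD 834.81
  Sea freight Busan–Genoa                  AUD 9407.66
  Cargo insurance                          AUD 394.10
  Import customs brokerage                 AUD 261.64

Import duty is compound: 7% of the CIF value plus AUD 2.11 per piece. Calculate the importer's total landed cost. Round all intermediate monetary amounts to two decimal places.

Total landed cost: AUD 319700.95

FCA: the seller delivers export-cleared goods to the carrier; the buyer bears costs from that point.
Already in the invoice (seller's account under FCA): inland to port, export clearance — exclude.
CIF value = FCA price + origin terminal + freight + insurance = 272446.63 + 834.81 + 9407.66 + 394.10 = 283083.20
Ad valorem component: 283083.20 × 7% = 19815.82
Specific component: 7839 × 2.11 = 16540.29
Import duty = 19815.82 + 16540.29 = 36356.11
Buyer bears: origin terminal 834.81 + freight 9407.66 + insurance 394.10 + brokerage 261.64 + duty 36356.11 = 47254.32
Landed cost = invoice 272446.63 + 47254.32 = 319700.95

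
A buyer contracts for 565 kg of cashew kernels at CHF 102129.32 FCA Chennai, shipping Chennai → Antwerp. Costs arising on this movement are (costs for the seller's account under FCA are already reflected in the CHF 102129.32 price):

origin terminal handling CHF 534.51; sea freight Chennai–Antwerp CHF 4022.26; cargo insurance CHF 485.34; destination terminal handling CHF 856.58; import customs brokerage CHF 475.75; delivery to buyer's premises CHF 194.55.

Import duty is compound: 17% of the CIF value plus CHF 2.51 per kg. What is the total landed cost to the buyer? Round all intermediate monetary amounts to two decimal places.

FCA: the seller delivers export-cleared goods to the carrier; the buyer bears costs from that point.
CIF value = FCA price + origin terminal + freight + insurance = 102129.32 + 534.51 + 4022.26 + 485.34 = 107171.43
Ad valorem component: 107171.43 × 17% = 18219.14
Specific component: 565 × 2.51 = 1418.15
Import duty = 18219.14 + 1418.15 = 19637.29
Buyer bears: origin terminal 534.51 + freight 4022.26 + insurance 485.34 + destination terminal 856.58 + brokerage 475.75 + delivery 194.55 + duty 19637.29 = 26206.28
Landed cost = invoice 102129.32 + 26206.28 = 128335.60

Total landed cost: CHF 128335.60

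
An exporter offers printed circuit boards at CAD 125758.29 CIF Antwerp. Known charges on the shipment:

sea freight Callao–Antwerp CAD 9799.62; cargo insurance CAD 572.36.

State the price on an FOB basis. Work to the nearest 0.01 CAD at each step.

FOB price: CAD 115386.31

From CIF to FOB, the seller no longer bears: freight, insurance.
FOB price = 125758.29 − 9799.62 − 572.36 = 115386.31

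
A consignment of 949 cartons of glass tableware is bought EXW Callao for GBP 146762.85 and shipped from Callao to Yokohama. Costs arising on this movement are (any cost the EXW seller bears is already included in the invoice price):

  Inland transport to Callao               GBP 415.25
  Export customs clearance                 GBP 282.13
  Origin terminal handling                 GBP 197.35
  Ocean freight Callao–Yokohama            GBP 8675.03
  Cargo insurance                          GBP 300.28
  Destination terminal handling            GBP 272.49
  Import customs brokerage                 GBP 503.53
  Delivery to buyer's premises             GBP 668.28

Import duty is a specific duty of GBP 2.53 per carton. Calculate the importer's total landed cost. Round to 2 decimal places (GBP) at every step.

Total landed cost: GBP 160478.16

EXW: the seller makes goods available at their premises; the buyer bears all onward costs.
CIF value = EXW price + inland to port + export clearance + origin terminal + freight + insurance = 146762.85 + 415.25 + 282.13 + 197.35 + 8675.03 + 300.28 = 156632.89
Import duty = 949 × 2.53 = 2400.97
Buyer bears: inland to port 415.25 + export clearance 282.13 + origin terminal 197.35 + freight 8675.03 + insurance 300.28 + destination terminal 272.49 + brokerage 503.53 + delivery 668.28 + duty 2400.97 = 13715.31
Landed cost = invoice 146762.85 + 13715.31 = 160478.16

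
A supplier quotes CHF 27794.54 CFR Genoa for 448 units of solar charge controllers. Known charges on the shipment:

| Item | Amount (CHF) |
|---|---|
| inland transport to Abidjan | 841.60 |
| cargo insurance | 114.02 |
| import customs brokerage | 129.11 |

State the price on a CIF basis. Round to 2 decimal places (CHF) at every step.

CIF price: CHF 27908.56

Not relevant to the conversion: inland to port — on the seller under both CFR and CIF; already in the CFR price and stays in the CIF price. brokerage — on the buyer under both terms; not part of either seller's price.
From CFR to CIF, the seller additionally bears: insurance.
CIF price = 27794.54 + 114.02 = 27908.56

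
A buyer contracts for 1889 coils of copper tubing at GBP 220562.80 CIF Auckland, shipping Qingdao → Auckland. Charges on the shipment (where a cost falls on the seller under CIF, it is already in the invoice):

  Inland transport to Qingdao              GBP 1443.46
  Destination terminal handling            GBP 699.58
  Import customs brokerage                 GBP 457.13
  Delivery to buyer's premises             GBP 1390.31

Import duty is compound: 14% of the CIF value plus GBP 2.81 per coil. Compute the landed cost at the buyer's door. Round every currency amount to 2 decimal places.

CIF: the seller pays costs through ocean freight and marine insurance to the destination port.
Already in the invoice (seller's account under CIF): inland to port — exclude.
The CIF price already equals the CIF value: 220562.80
Ad valorem component: 220562.80 × 14% = 30878.79
Specific component: 1889 × 2.81 = 5308.09
Import duty = 30878.79 + 5308.09 = 36186.88
Buyer bears: destination terminal 699.58 + brokerage 457.13 + delivery 1390.31 + duty 36186.88 = 38733.90
Landed cost = invoice 220562.80 + 38733.90 = 259296.70

Total landed cost: GBP 259296.70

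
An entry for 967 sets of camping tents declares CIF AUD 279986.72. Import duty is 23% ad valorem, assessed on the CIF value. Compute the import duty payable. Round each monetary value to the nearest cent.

Import duty = 279986.72 × 23% = 64396.95

Import duty: AUD 64396.95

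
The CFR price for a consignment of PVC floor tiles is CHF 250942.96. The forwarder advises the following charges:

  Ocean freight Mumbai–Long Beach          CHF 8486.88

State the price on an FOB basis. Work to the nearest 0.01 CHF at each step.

From CFR to FOB, the seller no longer bears: freight.
FOB price = 250942.96 − 8486.88 = 242456.08

FOB price: CHF 242456.08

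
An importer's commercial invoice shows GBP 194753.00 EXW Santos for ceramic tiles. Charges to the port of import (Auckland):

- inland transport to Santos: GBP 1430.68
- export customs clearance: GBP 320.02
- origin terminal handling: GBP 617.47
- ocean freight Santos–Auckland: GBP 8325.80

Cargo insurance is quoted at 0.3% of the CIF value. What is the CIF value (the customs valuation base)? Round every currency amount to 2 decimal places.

Let C be the CIF value. C = EXW price + pre-shipment costs + freight + 0.3% × C
C − 0.3% × C = 194753.00 + 1430.68 + 320.02 + 617.47 + 8325.80
0.997 × C = 205446.97
C = 205446.97 / 0.997 = 206065.17
Insurance premium = 0.3% × 206065.17 = 618.20

CIF value: GBP 206065.17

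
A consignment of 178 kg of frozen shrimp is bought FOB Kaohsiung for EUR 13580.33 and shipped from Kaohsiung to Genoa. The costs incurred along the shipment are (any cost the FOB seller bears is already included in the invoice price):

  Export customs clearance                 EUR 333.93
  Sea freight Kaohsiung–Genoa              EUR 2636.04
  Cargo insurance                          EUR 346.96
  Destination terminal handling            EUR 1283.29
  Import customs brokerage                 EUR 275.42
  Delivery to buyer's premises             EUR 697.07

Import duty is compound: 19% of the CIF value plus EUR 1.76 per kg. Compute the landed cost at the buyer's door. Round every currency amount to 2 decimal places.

Total landed cost: EUR 22279.42

FOB: the seller bears costs until goods are on board at the origin port; the buyer bears freight, insurance and all costs thereafter.
Already in the invoice (seller's account under FOB): export clearance — exclude.
CIF value = FOB price + freight + insurance = 13580.33 + 2636.04 + 346.96 = 16563.33
Ad valorem component: 16563.33 × 19% = 3147.03
Specific component: 178 × 1.76 = 313.28
Import duty = 3147.03 + 313.28 = 3460.31
Buyer bears: freight 2636.04 + insurance 346.96 + destination terminal 1283.29 + brokerage 275.42 + delivery 697.07 + duty 3460.31 = 8699.09
Landed cost = invoice 13580.33 + 8699.09 = 22279.42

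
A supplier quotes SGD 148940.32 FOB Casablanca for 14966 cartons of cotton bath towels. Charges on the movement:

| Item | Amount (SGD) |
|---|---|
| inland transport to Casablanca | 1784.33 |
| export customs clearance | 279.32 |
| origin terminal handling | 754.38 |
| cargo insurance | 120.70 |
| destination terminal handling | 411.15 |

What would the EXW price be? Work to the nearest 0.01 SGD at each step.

EXW price: SGD 146122.29

Not relevant to the conversion: destination terminal, insurance — on the buyer under both terms; not part of either seller's price.
From FOB to EXW, the seller no longer bears: inland to port, export clearance, origin terminal.
EXW price = 148940.32 − 1784.33 − 279.32 − 754.38 = 146122.29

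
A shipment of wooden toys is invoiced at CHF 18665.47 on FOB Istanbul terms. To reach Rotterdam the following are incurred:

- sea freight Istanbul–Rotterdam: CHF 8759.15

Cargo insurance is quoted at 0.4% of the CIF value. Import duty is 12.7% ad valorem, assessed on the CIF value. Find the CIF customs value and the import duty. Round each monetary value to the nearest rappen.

CIF value: CHF 27534.76; import duty: CHF 3496.91

Let C be the CIF value. C = FOB price + freight + 0.4% × C
C − 0.4% × C = 18665.47 + 8759.15
0.996 × C = 27424.62
C = 27424.62 / 0.996 = 27534.76
Insurance premium = 0.4% × 27534.76 = 110.14
Import duty = 27534.76 × 12.7% = 3496.91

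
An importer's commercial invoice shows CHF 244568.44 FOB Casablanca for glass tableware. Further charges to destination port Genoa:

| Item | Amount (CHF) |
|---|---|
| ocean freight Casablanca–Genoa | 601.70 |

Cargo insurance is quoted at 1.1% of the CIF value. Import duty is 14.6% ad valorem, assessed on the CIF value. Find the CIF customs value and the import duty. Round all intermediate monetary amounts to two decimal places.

CIF value: CHF 247897.01; import duty: CHF 36192.96

Let C be the CIF value. C = FOB price + freight + 1.1% × C
C − 1.1% × C = 244568.44 + 601.70
0.989 × C = 245170.14
C = 245170.14 / 0.989 = 247897.01
Insurance premium = 1.1% × 247897.01 = 2726.87
Import duty = 247897.01 × 14.6% = 36192.96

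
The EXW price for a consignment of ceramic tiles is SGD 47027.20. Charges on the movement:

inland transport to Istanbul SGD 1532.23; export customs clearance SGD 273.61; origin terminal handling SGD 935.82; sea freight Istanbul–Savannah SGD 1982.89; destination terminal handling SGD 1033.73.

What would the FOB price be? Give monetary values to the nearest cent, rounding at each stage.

FOB price: SGD 49768.86

Not relevant to the conversion: freight, destination terminal — on the buyer under both terms; not part of either seller's price.
From EXW to FOB, the seller additionally bears: inland to port, export clearance, origin terminal.
FOB price = 47027.20 + 1532.23 + 273.61 + 935.82 = 49768.86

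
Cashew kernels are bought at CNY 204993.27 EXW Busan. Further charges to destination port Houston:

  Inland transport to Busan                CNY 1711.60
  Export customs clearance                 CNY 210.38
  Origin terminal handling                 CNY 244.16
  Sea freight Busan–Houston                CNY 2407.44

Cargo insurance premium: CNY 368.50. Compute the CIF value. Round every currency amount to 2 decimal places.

CIF = EXW price + pre-shipment costs + freight + insurance
CIF = 204993.27 + 1711.60 + 210.38 + 244.16 + 2407.44 + 368.50 = 209935.35

CIF value: CNY 209935.35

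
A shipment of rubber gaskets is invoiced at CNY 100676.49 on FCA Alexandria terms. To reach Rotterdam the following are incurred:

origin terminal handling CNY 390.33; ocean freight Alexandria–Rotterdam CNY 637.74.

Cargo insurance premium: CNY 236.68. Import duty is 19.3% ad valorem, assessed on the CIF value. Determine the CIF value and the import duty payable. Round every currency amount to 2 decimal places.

CIF value: CNY 101941.24; import duty: CNY 19674.66

CIF = FCA price + pre-shipment costs + freight + insurance
CIF = 100676.49 + 390.33 + 637.74 + 236.68 = 101941.24
Import duty = 101941.24 × 19.3% = 19674.66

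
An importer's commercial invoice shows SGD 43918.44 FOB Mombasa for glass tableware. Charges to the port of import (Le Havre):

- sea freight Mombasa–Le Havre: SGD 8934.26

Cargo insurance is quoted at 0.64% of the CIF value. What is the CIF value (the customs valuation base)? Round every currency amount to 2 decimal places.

Let C be the CIF value. C = FOB price + freight + 0.64% × C
C − 0.64% × C = 43918.44 + 8934.26
0.9936 × C = 52852.70
C = 52852.70 / 0.9936 = 53193.14
Insurance premium = 0.64% × 53193.14 = 340.44

CIF value: SGD 53193.14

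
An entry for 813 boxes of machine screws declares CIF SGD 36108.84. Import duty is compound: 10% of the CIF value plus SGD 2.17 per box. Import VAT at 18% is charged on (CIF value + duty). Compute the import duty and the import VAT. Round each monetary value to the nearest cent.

Import duty: SGD 5375.09; import VAT: SGD 7467.11

Ad valorem component: 36108.84 × 10% = 3610.88
Specific component: 813 × 2.17 = 1764.21
Import duty = 3610.88 + 1764.21 = 5375.09
VAT base = CIF + duty = 36108.84 + 5375.09 = 41483.93
Import VAT = 41483.93 × 18% = 7467.11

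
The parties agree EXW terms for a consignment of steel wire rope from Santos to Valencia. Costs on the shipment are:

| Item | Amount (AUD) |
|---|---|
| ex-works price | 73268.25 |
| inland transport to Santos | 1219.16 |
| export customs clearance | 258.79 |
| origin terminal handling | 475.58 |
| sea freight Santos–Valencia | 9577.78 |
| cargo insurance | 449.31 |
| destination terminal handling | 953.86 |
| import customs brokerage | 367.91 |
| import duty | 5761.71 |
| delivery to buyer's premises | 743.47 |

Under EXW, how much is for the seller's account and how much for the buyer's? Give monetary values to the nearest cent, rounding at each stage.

EXW: the seller makes goods available at their premises; the buyer bears all onward costs.
Seller's account: goods 73268.25 = 73268.25
Buyer's account: inland to port 1219.16 + export clearance 258.79 + origin terminal 475.58 + freight 9577.78 + insurance 449.31 + destination terminal 953.86 + brokerage 367.91 + duty 5761.71 + delivery 743.47 = 19807.57

Seller: AUD 73268.25; buyer: AUD 19807.57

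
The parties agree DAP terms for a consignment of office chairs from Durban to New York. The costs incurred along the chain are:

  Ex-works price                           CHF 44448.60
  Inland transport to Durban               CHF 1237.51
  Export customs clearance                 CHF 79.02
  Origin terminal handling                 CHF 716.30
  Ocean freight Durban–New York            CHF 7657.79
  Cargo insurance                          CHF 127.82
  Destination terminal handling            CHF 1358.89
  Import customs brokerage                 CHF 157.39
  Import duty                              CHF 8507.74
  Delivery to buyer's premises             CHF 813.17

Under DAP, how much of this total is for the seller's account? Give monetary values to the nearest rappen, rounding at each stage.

DAP: the seller bears all costs to the named destination except import duty and clearance.
Seller's account: goods 44448.60 + inland to port 1237.51 + export clearance 79.02 + origin terminal 716.30 + freight 7657.79 + insurance 127.82 + destination terminal 1358.89 + delivery 813.17 = 56439.10
Buyer's account: brokerage 157.39 + duty 8507.74 = 8665.13

Seller's account: CHF 56439.10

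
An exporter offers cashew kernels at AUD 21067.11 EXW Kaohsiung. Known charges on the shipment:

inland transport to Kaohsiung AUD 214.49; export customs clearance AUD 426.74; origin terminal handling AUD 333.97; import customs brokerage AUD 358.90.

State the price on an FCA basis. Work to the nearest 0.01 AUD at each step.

FCA price: AUD 21708.34

Not relevant to the conversion: brokerage, origin terminal — on the buyer under both terms; not part of either seller's price.
From EXW to FCA, the seller additionally bears: inland to port, export clearance.
FCA price = 21067.11 + 214.49 + 426.74 = 21708.34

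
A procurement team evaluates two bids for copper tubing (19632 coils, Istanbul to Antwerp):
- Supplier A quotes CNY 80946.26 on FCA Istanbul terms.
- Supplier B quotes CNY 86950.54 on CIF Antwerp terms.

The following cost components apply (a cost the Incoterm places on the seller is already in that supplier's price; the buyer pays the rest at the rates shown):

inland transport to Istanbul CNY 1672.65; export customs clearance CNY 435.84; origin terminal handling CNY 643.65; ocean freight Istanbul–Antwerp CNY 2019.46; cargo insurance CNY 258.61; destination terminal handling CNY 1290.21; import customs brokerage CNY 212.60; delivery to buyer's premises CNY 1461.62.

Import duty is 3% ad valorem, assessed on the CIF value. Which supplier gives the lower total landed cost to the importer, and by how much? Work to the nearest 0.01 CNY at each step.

Supplier A is cheaper by CNY 3175.04

Supplier A (FCA):
CIF value = FCA price + origin terminal + freight + insurance = 80946.26 + 643.65 + 2019.46 + 258.61 = 83867.98
Import duty = 83867.98 × 3% = 2516.04
Buyer bears (A): 643.65 + 2019.46 + 258.61 + 1290.21 + 212.60 + 1461.62 = 5886.15
Landed cost (A) = invoice 80946.26 + 5886.15 + duty 2516.04 = 89348.45
Supplier B (CIF):
The CIF price already equals the CIF value: 86950.54
Import duty = 86950.54 × 3% = 2608.52
Buyer bears (B): 1290.21 + 212.60 + 1461.62 = 2964.43
Landed cost (B) = invoice 86950.54 + 2964.43 + duty 2608.52 = 92523.49
Difference = |89348.45 − 92523.49| = 3175.04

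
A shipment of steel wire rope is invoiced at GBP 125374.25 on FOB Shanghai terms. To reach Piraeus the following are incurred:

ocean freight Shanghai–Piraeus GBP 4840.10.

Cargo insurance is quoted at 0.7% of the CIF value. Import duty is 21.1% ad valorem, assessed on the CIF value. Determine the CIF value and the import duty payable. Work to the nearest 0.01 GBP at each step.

Let C be the CIF value. C = FOB price + freight + 0.7% × C
C − 0.7% × C = 125374.25 + 4840.10
0.993 × C = 130214.35
C = 130214.35 / 0.993 = 131132.28
Insurance premium = 0.7% × 131132.28 = 917.93
Import duty = 131132.28 × 21.1% = 27668.91

CIF value: GBP 131132.28; import duty: GBP 27668.91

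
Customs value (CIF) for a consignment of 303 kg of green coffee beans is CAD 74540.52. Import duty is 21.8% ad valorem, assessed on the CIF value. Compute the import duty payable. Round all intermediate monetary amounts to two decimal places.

Import duty: CAD 16249.83

Import duty = 74540.52 × 21.8% = 16249.83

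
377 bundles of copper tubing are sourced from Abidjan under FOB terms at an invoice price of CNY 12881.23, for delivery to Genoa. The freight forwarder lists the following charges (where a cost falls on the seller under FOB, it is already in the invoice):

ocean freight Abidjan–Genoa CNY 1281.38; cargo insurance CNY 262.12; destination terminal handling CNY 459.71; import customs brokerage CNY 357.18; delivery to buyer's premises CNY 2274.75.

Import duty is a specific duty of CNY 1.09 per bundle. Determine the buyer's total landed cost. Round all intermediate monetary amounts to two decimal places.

FOB: the seller bears costs until goods are on board at the origin port; the buyer bears freight, insurance and all costs thereafter.
CIF value = FOB price + freight + insurance = 12881.23 + 1281.38 + 262.12 = 14424.73
Import duty = 377 × 1.09 = 410.93
Buyer bears: freight 1281.38 + insurance 262.12 + destination terminal 459.71 + brokerage 357.18 + delivery 2274.75 + duty 410.93 = 5046.07
Landed cost = invoice 12881.23 + 5046.07 = 17927.30

Total landed cost: CNY 17927.30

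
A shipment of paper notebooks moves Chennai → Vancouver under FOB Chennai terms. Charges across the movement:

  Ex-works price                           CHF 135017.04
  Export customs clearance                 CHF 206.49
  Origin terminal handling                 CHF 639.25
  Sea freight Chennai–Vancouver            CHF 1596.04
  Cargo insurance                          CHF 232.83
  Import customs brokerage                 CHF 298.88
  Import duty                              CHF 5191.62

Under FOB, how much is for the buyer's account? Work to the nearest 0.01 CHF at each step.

FOB: the seller bears costs until goods are on board at the origin port; the buyer bears freight, insurance and all costs thereafter.
Seller's account: goods 135017.04 + export clearance 206.49 + origin terminal 639.25 = 135862.78
Buyer's account: freight 1596.04 + insurance 232.83 + brokerage 298.88 + duty 5191.62 = 7319.37

Buyer's account: CHF 7319.37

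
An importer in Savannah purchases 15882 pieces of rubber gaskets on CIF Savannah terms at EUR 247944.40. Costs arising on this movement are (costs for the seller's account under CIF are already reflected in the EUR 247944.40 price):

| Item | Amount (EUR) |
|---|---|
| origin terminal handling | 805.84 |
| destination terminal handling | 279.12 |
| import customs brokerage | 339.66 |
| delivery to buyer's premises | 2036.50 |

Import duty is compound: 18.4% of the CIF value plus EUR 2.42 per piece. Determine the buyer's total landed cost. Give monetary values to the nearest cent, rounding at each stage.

Total landed cost: EUR 334655.89

CIF: the seller pays costs through ocean freight and marine insurance to the destination port.
Already in the invoice (seller's account under CIF): origin terminal — exclude.
The CIF price already equals the CIF value: 247944.40
Ad valorem component: 247944.40 × 18.4% = 45621.77
Specific component: 15882 × 2.42 = 38434.44
Import duty = 45621.77 + 38434.44 = 84056.21
Buyer bears: destination terminal 279.12 + brokerage 339.66 + delivery 2036.50 + duty 84056.21 = 86711.49
Landed cost = invoice 247944.40 + 86711.49 = 334655.89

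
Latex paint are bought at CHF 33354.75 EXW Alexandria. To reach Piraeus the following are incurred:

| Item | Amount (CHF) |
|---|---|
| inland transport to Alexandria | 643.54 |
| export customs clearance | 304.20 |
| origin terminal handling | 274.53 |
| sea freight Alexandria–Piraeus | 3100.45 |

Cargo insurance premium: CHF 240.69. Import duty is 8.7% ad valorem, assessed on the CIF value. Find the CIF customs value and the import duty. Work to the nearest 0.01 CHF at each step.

CIF value: CHF 37918.16; import duty: CHF 3298.88

CIF = EXW price + pre-shipment costs + freight + insurance
CIF = 33354.75 + 643.54 + 304.20 + 274.53 + 3100.45 + 240.69 = 37918.16
Import duty = 37918.16 × 8.7% = 3298.88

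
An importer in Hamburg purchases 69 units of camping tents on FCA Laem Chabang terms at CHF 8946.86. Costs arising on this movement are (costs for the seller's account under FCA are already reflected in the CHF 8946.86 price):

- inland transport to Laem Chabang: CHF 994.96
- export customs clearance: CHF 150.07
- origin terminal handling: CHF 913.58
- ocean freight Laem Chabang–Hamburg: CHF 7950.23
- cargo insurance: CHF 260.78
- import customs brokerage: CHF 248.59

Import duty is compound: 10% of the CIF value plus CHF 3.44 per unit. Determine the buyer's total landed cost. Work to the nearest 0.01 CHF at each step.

Total landed cost: CHF 20364.55

FCA: the seller delivers export-cleared goods to the carrier; the buyer bears costs from that point.
Already in the invoice (seller's account under FCA): inland to port, export clearance — exclude.
CIF value = FCA price + origin terminal + freight + insurance = 8946.86 + 913.58 + 7950.23 + 260.78 = 18071.45
Ad valorem component: 18071.45 × 10% = 1807.15
Specific component: 69 × 3.44 = 237.36
Import duty = 1807.15 + 237.36 = 2044.51
Buyer bears: origin terminal 913.58 + freight 7950.23 + insurance 260.78 + brokerage 248.59 + duty 2044.51 = 11417.69
Landed cost = invoice 8946.86 + 11417.69 = 20364.55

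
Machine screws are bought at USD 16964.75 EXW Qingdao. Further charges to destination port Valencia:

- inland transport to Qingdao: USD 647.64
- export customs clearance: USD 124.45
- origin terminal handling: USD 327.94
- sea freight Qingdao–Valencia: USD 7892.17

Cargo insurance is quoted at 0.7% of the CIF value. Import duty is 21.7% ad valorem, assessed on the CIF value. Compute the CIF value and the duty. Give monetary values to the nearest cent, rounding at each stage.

Let C be the CIF value. C = EXW price + pre-shipment costs + freight + 0.7% × C
C − 0.7% × C = 16964.75 + 647.64 + 124.45 + 327.94 + 7892.17
0.993 × C = 25956.95
C = 25956.95 / 0.993 = 26139.93
Insurance premium = 0.7% × 26139.93 = 182.98
Import duty = 26139.93 × 21.7% = 5672.36

CIF value: USD 26139.93; import duty: USD 5672.36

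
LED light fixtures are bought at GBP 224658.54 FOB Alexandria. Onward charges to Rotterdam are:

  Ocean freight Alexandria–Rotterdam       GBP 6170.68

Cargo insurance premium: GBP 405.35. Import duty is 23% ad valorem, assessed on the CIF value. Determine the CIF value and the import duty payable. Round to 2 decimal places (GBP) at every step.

CIF value: GBP 231234.57; import duty: GBP 53183.95

CIF = FOB price + freight + insurance
CIF = 224658.54 + 6170.68 + 405.35 = 231234.57
Import duty = 231234.57 × 23% = 53183.95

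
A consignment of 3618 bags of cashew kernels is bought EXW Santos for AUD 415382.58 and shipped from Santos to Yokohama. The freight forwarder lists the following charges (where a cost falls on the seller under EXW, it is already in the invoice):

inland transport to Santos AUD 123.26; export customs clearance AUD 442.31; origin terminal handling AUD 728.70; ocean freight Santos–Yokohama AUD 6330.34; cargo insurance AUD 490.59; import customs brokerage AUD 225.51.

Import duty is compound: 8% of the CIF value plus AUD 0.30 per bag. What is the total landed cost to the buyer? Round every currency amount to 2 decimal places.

Total landed cost: AUD 458688.51

EXW: the seller makes goods available at their premises; the buyer bears all onward costs.
CIF value = EXW price + inland to port + export clearance + origin terminal + freight + insurance = 415382.58 + 123.26 + 442.31 + 728.70 + 6330.34 + 490.59 = 423497.78
Ad valorem component: 423497.78 × 8% = 33879.82
Specific component: 3618 × 0.30 = 1085.40
Import duty = 33879.82 + 1085.40 = 34965.22
Buyer bears: inland to port 123.26 + export clearance 442.31 + origin terminal 728.70 + freight 6330.34 + insurance 490.59 + brokerage 225.51 + duty 34965.22 = 43305.93
Landed cost = invoice 415382.58 + 43305.93 = 458688.51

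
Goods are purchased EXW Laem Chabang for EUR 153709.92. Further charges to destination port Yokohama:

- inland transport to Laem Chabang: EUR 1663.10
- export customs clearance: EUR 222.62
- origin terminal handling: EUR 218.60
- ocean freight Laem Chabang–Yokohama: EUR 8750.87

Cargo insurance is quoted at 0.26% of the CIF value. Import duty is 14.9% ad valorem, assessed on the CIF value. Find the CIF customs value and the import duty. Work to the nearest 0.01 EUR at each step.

Let C be the CIF value. C = EXW price + pre-shipment costs + freight + 0.26% × C
C − 0.26% × C = 153709.92 + 1663.10 + 222.62 + 218.60 + 8750.87
0.9974 × C = 164565.11
C = 164565.11 / 0.9974 = 164994.09
Insurance premium = 0.26% × 164994.09 = 428.98
Import duty = 164994.09 × 14.9% = 24584.12

CIF value: EUR 164994.09; import duty: EUR 24584.12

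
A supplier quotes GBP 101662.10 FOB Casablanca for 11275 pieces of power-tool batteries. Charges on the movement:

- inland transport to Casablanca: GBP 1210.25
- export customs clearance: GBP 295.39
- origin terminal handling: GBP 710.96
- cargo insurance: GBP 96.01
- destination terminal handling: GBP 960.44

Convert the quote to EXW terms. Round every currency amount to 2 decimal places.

EXW price: GBP 99445.50

Not relevant to the conversion: insurance, destination terminal — on the buyer under both terms; not part of either seller's price.
From FOB to EXW, the seller no longer bears: inland to port, export clearance, origin terminal.
EXW price = 101662.10 − 1210.25 − 295.39 − 710.96 = 99445.50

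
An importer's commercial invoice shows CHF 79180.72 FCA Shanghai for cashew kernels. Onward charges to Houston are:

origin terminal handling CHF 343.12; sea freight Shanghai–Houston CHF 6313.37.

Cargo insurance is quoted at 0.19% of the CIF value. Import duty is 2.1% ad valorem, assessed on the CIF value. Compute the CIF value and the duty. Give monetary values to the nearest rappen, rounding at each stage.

CIF value: CHF 86000.61; import duty: CHF 1806.01

Let C be the CIF value. C = FCA price + pre-shipment costs + freight + 0.19% × C
C − 0.19% × C = 79180.72 + 343.12 + 6313.37
0.9981 × C = 85837.21
C = 85837.21 / 0.9981 = 86000.61
Insurance premium = 0.19% × 86000.61 = 163.40
Import duty = 86000.61 × 2.1% = 1806.01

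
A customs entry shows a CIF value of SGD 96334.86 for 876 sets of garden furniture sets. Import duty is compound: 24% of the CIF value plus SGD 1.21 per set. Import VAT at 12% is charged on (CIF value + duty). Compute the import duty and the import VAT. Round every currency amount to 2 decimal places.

Import duty: SGD 24180.33; import VAT: SGD 14461.82

Ad valorem component: 96334.86 × 24% = 23120.37
Specific component: 876 × 1.21 = 1059.96
Import duty = 23120.37 + 1059.96 = 24180.33
VAT base = CIF + duty = 96334.86 + 24180.33 = 120515.19
Import VAT = 120515.19 × 12% = 14461.82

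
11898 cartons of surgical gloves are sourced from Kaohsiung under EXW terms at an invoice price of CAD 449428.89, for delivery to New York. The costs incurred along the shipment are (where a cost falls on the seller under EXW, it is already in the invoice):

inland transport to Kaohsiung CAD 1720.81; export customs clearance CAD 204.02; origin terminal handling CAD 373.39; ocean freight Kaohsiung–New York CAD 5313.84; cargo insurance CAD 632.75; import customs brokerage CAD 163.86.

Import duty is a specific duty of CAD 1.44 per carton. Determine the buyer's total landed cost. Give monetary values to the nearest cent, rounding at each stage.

Total landed cost: CAD 474970.68

EXW: the seller makes goods available at their premises; the buyer bears all onward costs.
CIF value = EXW price + inland to port + export clearance + origin terminal + freight + insurance = 449428.89 + 1720.81 + 204.02 + 373.39 + 5313.84 + 632.75 = 457673.70
Import duty = 11898 × 1.44 = 17133.12
Buyer bears: inland to port 1720.81 + export clearance 204.02 + origin terminal 373.39 + freight 5313.84 + insurance 632.75 + brokerage 163.86 + duty 17133.12 = 25541.79
Landed cost = invoice 449428.89 + 25541.79 = 474970.68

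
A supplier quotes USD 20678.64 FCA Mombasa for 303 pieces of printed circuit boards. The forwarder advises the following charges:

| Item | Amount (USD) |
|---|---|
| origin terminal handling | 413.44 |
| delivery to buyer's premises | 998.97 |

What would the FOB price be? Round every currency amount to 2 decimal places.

FOB price: USD 21092.08

Not relevant to the conversion: delivery — on the buyer under both terms; not part of either seller's price.
From FCA to FOB, the seller additionally bears: origin terminal.
FOB price = 20678.64 + 413.44 = 21092.08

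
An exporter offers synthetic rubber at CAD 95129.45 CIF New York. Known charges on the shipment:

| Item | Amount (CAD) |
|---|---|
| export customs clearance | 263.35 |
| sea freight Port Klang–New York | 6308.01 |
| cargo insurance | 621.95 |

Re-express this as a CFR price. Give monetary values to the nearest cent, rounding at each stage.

CFR price: CAD 94507.50

Not relevant to the conversion: freight, export clearance — on the seller under both CIF and CFR; already in the CIF price and stays in the CFR price.
From CIF to CFR, the seller no longer bears: insurance.
CFR price = 95129.45 − 621.95 = 94507.50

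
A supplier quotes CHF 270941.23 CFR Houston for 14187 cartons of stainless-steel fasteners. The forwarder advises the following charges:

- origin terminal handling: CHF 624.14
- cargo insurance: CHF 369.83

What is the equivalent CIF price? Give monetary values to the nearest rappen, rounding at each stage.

Not relevant to the conversion: origin terminal — on the seller under both CFR and CIF; already in the CFR price and stays in the CIF price.
From CFR to CIF, the seller additionally bears: insurance.
CIF price = 270941.23 + 369.83 = 271311.06

CIF price: CHF 271311.06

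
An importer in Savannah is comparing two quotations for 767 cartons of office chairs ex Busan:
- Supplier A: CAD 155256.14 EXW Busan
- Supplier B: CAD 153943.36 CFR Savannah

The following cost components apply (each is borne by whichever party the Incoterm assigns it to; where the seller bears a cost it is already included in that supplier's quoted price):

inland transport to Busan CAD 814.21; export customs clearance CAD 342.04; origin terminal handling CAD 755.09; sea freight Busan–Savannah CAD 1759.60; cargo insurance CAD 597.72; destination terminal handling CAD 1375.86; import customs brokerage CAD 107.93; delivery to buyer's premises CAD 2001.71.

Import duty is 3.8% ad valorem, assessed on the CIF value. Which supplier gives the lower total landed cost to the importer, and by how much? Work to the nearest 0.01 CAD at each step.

Supplier B is cheaper by CAD 5173.10

Supplier A (EXW):
CIF value = EXW price + inland to port + export clearance + origin terminal + freight + insurance = 155256.14 + 814.21 + 342.04 + 755.09 + 1759.60 + 597.72 = 159524.80
Import duty = 159524.80 × 3.8% = 6061.94
Buyer bears (A): 814.21 + 342.04 + 755.09 + 1759.60 + 597.72 + 1375.86 + 107.93 + 2001.71 = 7754.16
Landed cost (A) = invoice 155256.14 + 7754.16 + duty 6061.94 = 169072.24
Supplier B (CFR):
CIF value = CFR price + insurance = 153943.36 + 597.72 = 154541.08
Import duty = 154541.08 × 3.8% = 5872.56
Buyer bears (B): 597.72 + 1375.86 + 107.93 + 2001.71 = 4083.22
Landed cost (B) = invoice 153943.36 + 4083.22 + duty 5872.56 = 163899.14
Difference = |169072.24 − 163899.14| = 5173.10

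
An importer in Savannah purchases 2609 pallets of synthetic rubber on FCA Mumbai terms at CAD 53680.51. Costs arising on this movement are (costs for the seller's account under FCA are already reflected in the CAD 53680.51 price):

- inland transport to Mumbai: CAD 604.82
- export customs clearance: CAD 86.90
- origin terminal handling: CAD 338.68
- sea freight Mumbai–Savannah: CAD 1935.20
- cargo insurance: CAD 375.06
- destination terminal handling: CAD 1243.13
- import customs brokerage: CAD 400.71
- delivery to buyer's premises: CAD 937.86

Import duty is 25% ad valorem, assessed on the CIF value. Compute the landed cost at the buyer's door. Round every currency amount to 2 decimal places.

FCA: the seller delivers export-cleared goods to the carrier; the buyer bears costs from that point.
Already in the invoice (seller's account under FCA): inland to port, export clearance — exclude.
CIF value = FCA price + origin terminal + freight + insurance = 53680.51 + 338.68 + 1935.20 + 375.06 = 56329.45
Import duty = 56329.45 × 25% = 14082.36
Buyer bears: origin terminal 338.68 + freight 1935.20 + insurance 375.06 + destination terminal 1243.13 + brokerage 400.71 + delivery 937.86 + duty 14082.36 = 19313.00
Landed cost = invoice 53680.51 + 19313.00 = 72993.51

Total landed cost: CAD 72993.51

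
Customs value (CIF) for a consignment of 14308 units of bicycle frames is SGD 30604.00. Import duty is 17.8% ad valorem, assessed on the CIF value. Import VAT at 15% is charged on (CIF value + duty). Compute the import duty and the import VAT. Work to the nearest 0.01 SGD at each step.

Import duty = 30604.00 × 17.8% = 5447.51
VAT base = CIF + duty = 30604.00 + 5447.51 = 36051.51
Import VAT = 36051.51 × 15% = 5407.73

Import duty: SGD 5447.51; import VAT: SGD 5407.73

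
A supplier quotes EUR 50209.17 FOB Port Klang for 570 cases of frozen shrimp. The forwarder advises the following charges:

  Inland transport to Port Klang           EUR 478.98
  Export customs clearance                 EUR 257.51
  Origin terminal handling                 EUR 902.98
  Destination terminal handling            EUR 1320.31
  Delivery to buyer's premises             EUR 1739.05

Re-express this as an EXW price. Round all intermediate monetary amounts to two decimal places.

EXW price: EUR 48569.70

Not relevant to the conversion: delivery, destination terminal — on the buyer under both terms; not part of either seller's price.
From FOB to EXW, the seller no longer bears: inland to port, export clearance, origin terminal.
EXW price = 50209.17 − 478.98 − 257.51 − 902.98 = 48569.70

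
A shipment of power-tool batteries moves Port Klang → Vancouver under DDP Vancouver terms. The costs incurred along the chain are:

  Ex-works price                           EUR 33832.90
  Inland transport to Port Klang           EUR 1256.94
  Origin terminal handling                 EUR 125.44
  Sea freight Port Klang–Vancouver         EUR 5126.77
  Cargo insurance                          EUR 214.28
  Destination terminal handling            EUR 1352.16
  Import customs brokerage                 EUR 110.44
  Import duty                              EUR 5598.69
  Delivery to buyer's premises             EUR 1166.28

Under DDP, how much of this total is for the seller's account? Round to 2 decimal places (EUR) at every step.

Seller's account: EUR 48783.90

DDP: the seller bears all costs including import duty.
Seller's account: goods 33832.90 + inland to port 1256.94 + origin terminal 125.44 + freight 5126.77 + insurance 214.28 + destination terminal 1352.16 + brokerage 110.44 + duty 5598.69 + delivery 1166.28 = 48783.90
Buyer's account: 0.00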